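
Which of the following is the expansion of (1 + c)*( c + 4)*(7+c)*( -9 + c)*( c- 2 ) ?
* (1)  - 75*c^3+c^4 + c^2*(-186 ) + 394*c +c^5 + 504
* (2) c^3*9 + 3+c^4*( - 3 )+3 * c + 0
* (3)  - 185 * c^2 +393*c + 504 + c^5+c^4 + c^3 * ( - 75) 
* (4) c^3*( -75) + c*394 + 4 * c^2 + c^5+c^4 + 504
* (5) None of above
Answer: 5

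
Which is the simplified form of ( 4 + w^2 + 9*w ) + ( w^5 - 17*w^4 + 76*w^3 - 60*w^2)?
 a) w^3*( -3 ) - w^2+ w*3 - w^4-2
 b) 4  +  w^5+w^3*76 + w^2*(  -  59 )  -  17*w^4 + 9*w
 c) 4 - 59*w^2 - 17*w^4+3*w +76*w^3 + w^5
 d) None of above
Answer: b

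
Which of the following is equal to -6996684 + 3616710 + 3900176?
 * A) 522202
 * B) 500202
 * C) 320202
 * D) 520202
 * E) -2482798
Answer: D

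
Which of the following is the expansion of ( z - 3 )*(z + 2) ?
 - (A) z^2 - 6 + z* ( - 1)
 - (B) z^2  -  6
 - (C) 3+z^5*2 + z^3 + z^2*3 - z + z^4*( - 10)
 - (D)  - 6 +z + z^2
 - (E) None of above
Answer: A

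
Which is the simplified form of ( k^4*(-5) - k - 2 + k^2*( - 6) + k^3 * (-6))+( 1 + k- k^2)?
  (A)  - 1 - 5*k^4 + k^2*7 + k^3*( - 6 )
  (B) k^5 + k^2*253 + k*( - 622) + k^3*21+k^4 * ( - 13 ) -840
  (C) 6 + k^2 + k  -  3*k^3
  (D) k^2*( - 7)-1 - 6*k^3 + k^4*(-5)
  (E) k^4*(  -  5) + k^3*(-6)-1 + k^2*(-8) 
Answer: D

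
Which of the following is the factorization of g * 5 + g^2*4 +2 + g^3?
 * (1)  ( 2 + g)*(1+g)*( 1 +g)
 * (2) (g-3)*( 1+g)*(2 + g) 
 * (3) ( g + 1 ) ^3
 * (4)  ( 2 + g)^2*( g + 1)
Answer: 1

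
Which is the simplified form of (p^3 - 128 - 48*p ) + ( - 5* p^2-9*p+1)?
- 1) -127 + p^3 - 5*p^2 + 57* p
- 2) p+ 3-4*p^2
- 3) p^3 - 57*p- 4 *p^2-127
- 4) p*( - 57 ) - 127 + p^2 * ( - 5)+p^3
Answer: 4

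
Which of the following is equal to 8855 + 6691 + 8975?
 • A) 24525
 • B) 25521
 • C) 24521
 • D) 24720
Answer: C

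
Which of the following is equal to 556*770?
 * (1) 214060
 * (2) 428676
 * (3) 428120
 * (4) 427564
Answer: 3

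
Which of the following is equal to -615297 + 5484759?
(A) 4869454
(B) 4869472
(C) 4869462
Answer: C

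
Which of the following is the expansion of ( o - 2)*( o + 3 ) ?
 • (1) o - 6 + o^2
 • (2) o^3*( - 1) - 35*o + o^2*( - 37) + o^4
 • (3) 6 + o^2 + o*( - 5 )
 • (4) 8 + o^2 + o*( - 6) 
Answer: 1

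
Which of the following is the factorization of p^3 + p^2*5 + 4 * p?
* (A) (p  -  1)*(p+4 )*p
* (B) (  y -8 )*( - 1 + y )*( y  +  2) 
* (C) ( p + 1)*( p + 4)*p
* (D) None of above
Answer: C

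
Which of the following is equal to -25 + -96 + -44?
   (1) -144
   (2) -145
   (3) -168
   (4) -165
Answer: 4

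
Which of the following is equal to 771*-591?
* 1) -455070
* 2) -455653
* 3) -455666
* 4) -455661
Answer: 4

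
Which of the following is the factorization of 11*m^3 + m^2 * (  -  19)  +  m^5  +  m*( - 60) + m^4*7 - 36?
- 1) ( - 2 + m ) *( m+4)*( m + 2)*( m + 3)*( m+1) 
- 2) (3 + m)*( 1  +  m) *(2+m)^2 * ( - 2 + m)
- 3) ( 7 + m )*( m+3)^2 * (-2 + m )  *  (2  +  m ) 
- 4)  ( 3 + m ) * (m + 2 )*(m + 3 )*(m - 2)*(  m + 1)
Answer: 4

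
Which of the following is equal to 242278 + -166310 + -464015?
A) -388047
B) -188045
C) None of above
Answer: A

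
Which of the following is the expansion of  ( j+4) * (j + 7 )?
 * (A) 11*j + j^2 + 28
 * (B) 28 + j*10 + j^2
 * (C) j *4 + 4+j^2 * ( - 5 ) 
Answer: A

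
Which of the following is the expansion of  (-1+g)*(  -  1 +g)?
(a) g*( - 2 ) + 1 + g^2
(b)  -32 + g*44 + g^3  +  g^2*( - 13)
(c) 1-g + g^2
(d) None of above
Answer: a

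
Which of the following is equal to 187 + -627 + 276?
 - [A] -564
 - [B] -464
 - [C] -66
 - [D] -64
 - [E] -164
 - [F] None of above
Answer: E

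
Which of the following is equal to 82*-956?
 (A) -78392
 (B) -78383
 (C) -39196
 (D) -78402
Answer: A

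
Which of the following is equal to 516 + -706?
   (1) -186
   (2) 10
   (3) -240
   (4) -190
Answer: 4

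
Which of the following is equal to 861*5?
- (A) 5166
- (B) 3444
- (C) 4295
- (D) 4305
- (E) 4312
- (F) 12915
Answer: D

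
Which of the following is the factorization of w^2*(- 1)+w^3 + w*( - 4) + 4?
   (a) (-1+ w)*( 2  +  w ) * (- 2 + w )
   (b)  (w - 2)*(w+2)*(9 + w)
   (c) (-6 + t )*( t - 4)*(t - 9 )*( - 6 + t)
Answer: a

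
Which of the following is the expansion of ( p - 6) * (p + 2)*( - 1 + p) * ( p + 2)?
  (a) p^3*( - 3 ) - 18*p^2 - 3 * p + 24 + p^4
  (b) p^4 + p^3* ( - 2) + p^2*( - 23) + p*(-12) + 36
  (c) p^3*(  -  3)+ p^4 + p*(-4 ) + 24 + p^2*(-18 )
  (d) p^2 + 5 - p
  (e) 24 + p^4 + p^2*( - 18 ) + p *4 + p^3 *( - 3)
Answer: c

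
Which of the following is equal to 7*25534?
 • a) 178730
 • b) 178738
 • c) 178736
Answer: b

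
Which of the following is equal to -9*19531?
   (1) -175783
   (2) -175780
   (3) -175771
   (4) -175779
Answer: 4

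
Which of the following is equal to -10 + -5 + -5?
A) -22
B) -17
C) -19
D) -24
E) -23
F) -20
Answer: F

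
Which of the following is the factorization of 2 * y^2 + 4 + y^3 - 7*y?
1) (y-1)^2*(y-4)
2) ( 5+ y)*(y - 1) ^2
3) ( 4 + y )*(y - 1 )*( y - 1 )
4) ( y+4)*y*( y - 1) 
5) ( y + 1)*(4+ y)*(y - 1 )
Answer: 3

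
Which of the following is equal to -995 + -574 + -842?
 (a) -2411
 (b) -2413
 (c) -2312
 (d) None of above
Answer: a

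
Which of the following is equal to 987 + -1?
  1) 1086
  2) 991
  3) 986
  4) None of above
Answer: 3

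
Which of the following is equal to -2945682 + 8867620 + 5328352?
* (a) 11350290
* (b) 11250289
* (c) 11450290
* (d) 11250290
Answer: d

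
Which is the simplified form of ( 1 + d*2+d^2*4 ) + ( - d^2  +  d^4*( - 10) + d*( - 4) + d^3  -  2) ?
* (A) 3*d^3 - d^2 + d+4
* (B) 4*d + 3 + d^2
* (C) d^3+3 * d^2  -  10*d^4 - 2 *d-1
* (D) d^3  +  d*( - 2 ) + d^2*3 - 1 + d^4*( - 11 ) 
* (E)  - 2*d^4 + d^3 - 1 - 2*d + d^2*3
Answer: C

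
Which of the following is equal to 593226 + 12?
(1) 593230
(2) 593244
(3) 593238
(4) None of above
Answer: 3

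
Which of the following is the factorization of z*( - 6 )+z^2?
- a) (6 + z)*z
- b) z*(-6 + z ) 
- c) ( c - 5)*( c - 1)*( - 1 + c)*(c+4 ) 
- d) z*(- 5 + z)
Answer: b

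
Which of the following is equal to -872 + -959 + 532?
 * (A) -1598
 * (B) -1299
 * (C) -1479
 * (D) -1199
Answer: B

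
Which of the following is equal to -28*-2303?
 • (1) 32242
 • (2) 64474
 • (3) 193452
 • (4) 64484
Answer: 4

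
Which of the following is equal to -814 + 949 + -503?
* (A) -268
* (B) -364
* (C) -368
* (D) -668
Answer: C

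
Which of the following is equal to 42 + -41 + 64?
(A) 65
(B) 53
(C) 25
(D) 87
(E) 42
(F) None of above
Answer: A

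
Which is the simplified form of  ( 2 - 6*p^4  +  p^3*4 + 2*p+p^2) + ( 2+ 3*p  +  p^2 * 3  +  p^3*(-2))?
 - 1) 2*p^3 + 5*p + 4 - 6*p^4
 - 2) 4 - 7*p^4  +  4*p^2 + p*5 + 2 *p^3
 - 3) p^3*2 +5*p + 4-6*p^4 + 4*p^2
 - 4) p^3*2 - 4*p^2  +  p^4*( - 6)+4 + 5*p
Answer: 3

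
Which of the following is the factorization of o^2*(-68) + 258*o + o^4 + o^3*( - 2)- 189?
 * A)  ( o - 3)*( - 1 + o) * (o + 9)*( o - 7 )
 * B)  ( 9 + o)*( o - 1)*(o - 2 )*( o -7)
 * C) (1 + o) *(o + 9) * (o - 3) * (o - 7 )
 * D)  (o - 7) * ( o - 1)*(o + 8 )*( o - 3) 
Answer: A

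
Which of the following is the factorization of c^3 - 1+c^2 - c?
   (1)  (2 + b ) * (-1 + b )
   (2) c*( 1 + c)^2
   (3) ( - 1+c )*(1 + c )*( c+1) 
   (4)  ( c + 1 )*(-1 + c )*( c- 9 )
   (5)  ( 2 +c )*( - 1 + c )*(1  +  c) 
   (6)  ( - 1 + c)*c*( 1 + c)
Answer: 3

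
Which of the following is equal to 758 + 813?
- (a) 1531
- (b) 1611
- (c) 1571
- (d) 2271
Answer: c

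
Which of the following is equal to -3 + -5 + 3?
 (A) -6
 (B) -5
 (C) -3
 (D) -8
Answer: B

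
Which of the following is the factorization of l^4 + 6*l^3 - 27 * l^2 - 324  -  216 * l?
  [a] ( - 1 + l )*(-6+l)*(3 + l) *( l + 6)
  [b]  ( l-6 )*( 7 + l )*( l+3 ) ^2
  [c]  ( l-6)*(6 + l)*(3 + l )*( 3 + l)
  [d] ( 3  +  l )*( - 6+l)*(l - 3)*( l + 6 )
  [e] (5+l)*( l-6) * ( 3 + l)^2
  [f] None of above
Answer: c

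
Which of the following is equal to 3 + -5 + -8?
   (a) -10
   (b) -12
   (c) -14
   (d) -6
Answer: a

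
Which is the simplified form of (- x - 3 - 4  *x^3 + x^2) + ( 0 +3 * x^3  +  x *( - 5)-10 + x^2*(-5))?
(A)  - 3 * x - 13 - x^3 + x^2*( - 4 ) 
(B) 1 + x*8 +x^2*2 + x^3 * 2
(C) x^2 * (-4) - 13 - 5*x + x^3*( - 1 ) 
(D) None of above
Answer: D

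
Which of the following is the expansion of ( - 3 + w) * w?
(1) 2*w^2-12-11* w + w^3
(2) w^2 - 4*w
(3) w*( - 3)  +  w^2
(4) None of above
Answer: 3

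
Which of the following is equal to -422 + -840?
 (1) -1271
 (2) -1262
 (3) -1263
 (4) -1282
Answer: 2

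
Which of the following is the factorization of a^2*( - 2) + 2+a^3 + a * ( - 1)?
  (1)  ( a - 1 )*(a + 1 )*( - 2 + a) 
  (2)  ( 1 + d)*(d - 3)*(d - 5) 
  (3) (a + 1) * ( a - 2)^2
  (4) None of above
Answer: 1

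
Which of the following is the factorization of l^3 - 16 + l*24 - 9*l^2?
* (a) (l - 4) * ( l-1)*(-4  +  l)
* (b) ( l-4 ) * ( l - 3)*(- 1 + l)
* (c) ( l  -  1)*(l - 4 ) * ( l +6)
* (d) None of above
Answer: a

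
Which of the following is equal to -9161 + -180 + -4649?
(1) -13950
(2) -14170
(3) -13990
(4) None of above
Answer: 3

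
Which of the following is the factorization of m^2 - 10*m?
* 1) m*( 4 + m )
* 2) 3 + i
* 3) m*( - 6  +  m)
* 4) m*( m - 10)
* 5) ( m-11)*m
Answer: 4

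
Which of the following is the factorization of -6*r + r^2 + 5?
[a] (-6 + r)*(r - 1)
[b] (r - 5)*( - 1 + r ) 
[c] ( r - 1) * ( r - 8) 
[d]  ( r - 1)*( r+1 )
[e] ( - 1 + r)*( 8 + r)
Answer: b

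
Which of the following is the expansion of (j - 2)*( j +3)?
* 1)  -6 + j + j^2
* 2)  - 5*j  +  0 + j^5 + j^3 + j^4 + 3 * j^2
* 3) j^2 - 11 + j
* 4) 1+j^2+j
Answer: 1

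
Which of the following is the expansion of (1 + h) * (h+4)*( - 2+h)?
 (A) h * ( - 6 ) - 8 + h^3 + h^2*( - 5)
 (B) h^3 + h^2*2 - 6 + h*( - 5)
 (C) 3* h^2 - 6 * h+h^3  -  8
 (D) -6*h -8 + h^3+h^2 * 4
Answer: C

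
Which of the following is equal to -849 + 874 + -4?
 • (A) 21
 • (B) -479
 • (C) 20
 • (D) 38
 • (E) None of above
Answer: A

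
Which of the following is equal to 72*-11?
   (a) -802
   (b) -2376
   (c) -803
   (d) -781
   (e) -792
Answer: e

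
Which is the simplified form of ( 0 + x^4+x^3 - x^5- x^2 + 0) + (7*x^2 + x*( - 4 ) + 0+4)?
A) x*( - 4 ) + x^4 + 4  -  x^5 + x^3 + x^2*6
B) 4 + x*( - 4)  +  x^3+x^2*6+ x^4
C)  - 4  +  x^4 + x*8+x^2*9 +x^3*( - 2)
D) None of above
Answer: A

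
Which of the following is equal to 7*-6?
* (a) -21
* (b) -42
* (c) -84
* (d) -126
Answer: b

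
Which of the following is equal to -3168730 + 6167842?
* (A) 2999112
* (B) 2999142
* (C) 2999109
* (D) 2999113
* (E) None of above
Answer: A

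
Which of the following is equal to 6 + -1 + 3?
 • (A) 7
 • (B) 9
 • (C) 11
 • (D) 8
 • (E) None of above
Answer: D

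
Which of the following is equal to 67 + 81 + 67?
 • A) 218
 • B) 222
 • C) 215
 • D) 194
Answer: C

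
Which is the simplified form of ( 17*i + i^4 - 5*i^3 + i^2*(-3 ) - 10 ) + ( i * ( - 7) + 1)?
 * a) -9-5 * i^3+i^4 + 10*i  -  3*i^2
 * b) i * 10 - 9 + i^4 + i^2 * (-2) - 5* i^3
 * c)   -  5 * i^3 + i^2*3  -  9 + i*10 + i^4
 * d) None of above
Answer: a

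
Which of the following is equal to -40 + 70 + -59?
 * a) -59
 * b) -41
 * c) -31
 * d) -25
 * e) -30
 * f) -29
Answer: f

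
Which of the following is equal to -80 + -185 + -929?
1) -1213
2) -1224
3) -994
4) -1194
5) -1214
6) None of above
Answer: 4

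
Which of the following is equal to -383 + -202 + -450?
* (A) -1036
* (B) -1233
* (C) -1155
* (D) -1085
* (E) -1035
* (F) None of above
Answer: E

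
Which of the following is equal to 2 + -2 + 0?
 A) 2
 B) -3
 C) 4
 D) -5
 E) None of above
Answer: E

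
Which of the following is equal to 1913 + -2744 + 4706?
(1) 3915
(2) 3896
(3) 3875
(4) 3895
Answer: 3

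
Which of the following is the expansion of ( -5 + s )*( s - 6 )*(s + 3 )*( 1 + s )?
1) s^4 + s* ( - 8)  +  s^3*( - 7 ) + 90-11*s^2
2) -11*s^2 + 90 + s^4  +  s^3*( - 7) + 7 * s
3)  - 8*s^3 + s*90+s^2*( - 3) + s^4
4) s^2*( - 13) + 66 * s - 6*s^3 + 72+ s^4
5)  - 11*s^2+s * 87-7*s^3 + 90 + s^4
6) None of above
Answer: 5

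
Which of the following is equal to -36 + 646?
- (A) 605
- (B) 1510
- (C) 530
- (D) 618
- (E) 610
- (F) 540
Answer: E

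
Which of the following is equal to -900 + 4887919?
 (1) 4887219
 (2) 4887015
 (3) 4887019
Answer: 3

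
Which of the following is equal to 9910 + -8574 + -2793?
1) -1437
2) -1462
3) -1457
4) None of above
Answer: 3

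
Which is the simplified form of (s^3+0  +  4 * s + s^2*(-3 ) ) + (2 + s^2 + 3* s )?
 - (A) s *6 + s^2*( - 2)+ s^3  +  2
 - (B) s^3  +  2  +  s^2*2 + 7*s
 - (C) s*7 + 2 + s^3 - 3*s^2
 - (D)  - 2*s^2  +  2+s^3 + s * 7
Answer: D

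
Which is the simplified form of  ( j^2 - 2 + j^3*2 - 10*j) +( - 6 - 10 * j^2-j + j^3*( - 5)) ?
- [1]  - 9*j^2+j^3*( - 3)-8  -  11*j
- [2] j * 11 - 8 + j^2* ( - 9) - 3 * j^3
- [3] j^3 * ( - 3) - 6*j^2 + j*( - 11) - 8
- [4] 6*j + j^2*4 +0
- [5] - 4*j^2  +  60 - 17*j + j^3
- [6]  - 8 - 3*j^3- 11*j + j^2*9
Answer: 1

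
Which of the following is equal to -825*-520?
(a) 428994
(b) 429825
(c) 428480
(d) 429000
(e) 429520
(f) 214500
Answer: d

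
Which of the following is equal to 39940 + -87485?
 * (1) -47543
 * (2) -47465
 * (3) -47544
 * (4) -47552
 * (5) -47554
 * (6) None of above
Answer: 6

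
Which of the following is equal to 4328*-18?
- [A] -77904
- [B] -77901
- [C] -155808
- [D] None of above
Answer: A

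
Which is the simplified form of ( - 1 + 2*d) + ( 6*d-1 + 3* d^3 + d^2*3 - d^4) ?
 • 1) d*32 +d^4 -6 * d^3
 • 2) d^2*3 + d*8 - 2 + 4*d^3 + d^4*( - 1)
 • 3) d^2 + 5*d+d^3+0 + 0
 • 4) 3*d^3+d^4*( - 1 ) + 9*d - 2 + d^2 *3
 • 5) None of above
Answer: 5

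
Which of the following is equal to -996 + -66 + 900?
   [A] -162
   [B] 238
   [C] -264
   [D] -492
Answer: A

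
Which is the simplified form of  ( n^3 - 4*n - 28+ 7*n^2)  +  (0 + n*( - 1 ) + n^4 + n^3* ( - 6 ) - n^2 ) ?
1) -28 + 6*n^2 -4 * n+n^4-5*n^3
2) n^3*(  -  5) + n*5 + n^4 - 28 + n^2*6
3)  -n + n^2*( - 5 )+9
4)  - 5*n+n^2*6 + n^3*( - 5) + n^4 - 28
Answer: 4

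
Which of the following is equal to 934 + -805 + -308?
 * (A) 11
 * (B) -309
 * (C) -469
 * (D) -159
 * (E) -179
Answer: E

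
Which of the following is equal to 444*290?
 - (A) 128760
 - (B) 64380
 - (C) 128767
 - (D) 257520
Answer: A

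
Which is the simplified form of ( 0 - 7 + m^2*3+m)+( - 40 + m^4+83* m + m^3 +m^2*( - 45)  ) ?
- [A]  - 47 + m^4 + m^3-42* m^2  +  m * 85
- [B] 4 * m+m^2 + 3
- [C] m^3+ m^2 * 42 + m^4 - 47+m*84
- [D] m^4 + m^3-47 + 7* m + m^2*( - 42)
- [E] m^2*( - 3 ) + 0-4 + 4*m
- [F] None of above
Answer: F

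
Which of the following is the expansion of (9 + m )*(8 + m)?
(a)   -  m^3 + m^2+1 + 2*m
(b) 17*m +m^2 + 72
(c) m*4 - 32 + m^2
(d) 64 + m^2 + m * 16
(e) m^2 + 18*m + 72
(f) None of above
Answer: b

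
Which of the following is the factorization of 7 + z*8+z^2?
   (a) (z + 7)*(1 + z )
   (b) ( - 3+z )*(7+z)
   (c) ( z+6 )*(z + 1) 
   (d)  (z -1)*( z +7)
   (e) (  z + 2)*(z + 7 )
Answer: a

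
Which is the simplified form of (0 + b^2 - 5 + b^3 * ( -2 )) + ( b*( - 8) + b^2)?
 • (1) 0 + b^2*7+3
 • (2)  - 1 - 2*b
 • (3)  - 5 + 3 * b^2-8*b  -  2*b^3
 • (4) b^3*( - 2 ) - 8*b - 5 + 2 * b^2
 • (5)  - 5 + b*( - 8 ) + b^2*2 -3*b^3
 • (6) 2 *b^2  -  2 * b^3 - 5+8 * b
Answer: 4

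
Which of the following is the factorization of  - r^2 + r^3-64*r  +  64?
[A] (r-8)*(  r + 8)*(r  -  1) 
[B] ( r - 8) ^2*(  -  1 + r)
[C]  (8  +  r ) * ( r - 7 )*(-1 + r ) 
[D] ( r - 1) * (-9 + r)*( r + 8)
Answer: A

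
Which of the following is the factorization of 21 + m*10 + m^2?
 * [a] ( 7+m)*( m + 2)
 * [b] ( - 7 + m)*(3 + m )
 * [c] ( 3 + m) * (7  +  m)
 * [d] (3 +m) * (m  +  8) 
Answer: c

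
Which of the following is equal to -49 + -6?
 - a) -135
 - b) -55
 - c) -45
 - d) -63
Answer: b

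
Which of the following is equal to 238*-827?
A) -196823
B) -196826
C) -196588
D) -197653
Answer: B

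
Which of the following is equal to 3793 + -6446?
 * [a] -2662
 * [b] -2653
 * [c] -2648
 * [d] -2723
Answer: b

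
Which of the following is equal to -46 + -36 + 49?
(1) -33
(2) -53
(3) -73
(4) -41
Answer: 1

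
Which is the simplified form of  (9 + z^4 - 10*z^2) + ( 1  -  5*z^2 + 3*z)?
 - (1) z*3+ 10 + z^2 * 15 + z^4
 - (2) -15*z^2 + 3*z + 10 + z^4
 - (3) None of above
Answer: 2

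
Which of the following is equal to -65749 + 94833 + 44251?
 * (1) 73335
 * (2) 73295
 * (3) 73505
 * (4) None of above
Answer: 1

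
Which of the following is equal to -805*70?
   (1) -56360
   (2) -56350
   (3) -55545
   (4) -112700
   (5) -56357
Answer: 2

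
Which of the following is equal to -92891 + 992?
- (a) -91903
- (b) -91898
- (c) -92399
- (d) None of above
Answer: d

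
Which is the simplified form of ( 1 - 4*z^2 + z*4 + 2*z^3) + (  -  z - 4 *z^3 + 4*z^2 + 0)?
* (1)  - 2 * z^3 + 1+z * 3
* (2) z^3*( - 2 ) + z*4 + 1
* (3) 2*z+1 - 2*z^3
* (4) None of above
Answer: 1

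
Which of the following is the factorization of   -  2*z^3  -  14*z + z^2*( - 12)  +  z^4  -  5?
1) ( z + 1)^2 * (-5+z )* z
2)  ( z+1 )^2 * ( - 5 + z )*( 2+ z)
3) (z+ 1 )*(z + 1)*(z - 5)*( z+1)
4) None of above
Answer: 3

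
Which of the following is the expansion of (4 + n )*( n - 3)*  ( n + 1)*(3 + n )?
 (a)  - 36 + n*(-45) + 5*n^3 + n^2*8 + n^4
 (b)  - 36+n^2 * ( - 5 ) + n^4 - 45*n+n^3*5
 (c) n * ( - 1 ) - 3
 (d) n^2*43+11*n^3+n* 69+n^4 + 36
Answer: b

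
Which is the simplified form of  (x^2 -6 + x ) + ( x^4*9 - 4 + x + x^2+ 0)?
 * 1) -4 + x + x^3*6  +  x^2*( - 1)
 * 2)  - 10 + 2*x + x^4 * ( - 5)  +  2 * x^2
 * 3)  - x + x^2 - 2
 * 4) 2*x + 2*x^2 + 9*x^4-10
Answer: 4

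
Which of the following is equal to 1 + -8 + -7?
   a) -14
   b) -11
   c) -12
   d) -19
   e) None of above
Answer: a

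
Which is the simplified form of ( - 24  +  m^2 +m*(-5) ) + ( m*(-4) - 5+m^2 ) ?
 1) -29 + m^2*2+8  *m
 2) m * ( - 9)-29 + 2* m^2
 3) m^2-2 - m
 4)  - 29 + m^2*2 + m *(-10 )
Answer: 2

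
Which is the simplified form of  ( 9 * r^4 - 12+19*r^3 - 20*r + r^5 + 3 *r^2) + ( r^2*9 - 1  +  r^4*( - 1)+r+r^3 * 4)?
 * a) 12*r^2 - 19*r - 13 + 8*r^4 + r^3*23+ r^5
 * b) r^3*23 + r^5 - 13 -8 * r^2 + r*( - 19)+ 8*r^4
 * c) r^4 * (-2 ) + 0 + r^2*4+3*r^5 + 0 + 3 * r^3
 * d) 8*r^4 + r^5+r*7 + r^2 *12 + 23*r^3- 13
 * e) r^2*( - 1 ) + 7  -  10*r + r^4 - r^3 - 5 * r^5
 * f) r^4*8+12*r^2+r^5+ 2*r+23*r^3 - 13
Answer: a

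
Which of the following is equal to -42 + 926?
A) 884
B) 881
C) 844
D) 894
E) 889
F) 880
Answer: A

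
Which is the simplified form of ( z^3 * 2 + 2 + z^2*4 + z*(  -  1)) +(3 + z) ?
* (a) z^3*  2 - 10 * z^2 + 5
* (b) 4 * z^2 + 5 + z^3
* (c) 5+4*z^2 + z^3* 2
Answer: c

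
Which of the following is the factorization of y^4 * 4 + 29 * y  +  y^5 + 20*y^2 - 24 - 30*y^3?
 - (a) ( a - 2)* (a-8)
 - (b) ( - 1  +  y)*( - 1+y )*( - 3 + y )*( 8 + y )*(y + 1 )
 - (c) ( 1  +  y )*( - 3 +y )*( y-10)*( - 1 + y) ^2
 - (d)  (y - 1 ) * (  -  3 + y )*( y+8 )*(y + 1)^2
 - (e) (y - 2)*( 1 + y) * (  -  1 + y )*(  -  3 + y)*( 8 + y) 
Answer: b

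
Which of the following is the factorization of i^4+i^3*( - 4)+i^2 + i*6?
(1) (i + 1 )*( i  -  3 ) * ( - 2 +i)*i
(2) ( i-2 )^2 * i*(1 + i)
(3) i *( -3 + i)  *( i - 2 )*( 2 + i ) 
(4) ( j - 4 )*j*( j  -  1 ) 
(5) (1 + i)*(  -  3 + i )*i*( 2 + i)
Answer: 1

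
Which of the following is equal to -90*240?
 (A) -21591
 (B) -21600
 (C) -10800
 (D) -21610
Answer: B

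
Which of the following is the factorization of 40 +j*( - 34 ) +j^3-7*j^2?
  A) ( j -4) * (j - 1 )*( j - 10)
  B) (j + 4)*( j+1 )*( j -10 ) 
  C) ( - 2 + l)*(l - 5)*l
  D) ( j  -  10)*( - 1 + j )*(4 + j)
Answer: D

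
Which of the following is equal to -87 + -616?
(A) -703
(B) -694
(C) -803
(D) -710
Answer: A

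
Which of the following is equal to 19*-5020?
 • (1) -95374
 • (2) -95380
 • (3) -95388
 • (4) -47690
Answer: 2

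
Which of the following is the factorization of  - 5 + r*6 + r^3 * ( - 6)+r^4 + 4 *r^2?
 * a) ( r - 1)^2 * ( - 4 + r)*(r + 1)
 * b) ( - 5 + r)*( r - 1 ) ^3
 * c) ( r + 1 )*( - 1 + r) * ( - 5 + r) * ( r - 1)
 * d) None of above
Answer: c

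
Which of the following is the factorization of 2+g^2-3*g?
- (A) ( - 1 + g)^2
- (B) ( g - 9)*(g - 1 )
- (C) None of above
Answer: C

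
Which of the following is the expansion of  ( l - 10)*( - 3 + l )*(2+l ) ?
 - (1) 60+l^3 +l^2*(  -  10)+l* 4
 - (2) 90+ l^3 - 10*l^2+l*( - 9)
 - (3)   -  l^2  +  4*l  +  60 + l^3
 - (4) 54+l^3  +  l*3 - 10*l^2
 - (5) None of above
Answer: 5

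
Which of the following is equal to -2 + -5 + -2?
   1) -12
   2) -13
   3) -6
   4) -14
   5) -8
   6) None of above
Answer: 6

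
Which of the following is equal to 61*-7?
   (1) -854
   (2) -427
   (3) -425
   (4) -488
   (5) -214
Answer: 2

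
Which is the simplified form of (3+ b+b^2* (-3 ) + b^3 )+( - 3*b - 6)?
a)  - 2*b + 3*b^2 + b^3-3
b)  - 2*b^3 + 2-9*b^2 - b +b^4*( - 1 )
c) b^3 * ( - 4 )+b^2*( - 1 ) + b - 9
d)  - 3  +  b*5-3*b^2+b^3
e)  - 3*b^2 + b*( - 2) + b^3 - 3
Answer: e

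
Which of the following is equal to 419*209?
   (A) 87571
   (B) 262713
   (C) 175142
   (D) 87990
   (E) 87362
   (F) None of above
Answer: A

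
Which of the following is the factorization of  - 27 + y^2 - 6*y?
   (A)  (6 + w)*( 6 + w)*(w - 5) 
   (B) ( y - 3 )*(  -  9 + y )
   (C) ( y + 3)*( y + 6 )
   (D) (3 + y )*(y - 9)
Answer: D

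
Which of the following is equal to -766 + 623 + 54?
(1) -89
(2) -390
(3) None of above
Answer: 1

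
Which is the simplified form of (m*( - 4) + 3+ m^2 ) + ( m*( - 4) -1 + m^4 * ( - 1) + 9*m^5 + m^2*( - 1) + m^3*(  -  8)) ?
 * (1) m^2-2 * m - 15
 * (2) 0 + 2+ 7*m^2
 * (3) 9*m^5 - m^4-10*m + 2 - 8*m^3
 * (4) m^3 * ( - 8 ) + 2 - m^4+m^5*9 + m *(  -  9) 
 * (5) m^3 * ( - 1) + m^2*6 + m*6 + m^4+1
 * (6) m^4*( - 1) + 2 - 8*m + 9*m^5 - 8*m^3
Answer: 6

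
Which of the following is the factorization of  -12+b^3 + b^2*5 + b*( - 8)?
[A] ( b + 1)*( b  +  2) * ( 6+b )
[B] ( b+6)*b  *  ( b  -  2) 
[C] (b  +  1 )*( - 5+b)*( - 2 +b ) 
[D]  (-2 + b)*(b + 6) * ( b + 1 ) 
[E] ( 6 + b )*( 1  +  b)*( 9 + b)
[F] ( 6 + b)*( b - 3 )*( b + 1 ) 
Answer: D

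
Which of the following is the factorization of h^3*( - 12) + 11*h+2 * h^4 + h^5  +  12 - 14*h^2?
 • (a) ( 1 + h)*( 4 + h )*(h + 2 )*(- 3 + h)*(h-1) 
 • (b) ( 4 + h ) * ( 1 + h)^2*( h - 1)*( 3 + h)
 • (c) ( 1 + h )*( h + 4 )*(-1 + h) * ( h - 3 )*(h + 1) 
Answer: c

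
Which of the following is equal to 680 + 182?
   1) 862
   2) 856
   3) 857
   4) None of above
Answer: 1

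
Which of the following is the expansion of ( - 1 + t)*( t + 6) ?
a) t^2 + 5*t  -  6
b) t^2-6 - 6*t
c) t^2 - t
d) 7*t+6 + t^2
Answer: a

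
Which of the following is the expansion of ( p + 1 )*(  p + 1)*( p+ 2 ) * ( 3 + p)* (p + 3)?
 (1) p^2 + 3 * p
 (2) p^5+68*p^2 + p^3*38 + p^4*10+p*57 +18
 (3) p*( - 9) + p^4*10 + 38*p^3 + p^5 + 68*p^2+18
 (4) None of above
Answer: 2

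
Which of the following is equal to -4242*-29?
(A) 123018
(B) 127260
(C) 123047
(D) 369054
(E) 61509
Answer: A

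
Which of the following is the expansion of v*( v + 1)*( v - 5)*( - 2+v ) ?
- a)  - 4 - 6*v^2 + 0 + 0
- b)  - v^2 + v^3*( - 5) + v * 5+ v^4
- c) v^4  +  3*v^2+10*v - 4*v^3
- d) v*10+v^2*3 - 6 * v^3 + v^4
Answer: d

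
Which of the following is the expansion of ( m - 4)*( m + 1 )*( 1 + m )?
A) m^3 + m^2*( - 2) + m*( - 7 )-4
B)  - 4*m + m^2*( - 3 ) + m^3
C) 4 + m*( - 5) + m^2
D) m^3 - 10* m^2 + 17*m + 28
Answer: A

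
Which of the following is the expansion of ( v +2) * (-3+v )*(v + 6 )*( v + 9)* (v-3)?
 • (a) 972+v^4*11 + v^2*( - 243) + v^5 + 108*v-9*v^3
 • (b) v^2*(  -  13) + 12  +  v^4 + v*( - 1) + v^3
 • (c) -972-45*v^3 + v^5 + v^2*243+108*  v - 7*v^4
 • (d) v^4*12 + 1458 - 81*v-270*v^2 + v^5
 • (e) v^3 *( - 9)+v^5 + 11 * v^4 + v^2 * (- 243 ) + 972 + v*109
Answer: a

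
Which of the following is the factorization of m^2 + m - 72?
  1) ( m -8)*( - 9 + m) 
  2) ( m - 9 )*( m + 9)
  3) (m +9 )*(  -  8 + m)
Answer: 3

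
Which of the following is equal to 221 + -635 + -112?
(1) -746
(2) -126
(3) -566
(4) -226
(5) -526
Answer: 5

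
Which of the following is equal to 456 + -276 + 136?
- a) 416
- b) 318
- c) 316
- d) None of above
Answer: c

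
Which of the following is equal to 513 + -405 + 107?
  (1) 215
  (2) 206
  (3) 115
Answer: 1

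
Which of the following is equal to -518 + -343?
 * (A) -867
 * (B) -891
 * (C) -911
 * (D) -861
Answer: D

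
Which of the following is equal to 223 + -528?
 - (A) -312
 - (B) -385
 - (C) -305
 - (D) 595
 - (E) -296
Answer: C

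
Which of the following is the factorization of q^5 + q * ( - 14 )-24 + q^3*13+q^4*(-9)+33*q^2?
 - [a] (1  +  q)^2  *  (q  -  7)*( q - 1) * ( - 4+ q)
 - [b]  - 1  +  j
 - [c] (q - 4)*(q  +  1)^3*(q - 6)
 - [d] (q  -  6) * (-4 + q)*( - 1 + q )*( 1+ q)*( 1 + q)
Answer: d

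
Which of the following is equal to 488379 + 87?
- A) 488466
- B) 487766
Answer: A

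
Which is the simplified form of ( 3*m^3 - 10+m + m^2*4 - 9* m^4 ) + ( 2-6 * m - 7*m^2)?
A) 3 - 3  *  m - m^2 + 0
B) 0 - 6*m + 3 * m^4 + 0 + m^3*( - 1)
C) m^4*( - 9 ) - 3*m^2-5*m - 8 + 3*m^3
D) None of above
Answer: C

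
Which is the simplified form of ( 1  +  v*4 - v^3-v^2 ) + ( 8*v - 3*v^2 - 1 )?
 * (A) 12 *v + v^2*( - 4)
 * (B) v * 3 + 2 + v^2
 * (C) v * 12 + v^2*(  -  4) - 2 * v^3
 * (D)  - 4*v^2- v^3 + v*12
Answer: D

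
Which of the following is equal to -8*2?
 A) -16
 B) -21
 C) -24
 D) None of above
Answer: A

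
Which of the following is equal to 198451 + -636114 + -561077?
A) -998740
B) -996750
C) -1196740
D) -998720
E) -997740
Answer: A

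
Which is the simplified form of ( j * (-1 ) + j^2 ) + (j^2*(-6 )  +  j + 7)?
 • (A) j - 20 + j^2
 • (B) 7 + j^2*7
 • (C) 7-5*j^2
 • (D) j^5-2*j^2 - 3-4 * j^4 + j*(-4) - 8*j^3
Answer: C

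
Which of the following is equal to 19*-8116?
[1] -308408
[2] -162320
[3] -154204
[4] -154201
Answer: 3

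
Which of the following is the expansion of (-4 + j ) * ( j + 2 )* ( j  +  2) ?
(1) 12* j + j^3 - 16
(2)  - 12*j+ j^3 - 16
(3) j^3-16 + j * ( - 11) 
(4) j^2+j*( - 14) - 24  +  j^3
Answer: 2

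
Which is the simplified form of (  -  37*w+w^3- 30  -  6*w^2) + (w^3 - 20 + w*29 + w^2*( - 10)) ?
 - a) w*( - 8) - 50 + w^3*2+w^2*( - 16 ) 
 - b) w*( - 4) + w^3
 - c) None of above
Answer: a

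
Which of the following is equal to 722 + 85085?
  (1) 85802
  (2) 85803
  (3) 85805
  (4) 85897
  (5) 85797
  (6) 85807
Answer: 6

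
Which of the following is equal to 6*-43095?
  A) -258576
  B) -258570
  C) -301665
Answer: B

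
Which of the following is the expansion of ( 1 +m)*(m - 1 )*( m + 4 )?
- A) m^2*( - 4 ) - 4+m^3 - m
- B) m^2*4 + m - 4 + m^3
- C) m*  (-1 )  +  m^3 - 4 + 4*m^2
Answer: C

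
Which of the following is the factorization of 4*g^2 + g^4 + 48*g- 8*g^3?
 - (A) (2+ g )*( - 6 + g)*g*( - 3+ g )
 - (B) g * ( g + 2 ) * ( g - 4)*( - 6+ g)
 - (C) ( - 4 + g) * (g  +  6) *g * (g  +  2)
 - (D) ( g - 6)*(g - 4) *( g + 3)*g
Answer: B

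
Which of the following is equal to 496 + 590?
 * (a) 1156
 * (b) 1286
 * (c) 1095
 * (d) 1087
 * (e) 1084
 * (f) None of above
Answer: f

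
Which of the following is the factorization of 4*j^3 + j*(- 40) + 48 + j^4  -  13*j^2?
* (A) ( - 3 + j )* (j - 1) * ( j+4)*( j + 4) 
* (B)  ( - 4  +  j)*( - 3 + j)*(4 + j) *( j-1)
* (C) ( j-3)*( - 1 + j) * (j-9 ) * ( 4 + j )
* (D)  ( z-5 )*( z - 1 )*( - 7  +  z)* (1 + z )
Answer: A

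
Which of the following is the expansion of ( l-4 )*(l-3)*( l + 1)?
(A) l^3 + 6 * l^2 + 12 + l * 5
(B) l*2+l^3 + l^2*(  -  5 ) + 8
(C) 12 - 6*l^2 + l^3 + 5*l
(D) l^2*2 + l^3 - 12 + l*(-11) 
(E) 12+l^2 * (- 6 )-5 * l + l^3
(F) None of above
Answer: C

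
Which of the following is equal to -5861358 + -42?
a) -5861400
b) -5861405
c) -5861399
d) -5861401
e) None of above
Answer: a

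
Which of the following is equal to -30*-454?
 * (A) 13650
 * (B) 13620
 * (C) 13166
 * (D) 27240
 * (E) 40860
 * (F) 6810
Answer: B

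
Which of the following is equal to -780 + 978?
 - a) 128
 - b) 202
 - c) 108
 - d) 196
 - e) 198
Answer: e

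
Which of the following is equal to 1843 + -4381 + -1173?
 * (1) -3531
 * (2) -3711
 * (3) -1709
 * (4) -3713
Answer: 2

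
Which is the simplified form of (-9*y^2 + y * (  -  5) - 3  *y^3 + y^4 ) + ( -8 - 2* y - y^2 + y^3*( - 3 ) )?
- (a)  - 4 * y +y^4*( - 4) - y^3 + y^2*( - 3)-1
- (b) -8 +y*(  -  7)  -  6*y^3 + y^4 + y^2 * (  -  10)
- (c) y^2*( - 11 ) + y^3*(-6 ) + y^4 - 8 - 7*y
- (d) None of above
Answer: b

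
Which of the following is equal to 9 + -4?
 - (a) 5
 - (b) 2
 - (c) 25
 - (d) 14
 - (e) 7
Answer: a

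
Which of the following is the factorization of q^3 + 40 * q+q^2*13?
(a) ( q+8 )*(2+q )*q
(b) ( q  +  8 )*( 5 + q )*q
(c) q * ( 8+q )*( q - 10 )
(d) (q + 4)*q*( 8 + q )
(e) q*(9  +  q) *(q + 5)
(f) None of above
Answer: b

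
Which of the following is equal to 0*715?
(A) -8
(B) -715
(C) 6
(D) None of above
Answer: D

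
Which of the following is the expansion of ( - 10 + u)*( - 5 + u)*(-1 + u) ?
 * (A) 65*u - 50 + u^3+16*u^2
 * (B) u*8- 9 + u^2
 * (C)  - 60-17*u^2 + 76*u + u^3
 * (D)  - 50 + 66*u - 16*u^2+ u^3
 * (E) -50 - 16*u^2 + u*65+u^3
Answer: E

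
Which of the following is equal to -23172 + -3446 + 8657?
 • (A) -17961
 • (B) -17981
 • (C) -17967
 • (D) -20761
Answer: A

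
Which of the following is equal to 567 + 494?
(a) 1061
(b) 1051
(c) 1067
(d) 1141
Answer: a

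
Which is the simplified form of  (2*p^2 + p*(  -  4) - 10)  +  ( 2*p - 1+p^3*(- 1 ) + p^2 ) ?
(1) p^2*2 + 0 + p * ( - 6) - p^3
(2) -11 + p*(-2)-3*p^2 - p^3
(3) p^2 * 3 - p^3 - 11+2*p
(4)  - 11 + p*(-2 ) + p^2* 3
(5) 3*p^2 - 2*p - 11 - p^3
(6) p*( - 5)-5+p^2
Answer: 5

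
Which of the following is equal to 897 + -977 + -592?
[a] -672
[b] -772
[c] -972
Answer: a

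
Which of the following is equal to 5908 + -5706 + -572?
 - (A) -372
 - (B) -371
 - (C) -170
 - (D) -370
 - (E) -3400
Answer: D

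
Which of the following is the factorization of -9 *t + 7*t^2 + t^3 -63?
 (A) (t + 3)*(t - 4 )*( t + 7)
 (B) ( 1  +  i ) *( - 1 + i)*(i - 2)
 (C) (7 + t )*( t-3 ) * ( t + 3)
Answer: C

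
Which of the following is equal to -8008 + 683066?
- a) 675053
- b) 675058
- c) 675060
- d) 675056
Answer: b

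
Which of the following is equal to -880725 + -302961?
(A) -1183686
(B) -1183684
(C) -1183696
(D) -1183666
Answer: A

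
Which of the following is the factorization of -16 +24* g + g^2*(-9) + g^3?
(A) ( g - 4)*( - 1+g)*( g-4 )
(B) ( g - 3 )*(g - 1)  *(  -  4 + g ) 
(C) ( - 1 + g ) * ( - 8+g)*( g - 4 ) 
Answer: A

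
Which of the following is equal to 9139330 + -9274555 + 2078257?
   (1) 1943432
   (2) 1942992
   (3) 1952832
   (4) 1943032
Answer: 4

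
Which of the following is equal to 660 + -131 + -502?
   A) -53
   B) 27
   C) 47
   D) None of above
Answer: B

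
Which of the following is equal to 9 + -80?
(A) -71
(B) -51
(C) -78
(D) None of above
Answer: A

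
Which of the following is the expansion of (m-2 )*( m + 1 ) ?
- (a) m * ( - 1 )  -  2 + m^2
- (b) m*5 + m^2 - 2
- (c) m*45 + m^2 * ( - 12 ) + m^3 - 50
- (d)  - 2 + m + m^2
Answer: a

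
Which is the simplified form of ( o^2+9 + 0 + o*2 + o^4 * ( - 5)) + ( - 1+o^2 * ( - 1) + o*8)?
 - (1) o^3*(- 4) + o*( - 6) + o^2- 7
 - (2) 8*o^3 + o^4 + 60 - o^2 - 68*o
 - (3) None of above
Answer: 3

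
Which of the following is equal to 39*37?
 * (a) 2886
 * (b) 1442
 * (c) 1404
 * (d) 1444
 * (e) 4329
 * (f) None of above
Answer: f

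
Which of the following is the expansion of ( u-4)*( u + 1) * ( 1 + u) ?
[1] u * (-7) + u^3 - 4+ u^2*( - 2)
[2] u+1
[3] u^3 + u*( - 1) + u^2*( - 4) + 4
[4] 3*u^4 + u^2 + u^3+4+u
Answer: 1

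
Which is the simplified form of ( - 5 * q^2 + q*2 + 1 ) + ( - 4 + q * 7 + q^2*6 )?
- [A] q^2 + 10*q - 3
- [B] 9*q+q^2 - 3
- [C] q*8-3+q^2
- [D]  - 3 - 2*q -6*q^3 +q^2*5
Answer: B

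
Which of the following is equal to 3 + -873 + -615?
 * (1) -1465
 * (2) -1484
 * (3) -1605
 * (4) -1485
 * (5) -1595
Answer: 4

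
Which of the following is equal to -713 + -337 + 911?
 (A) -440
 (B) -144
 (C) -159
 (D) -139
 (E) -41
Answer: D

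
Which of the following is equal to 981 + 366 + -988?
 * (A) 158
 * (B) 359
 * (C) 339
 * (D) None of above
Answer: B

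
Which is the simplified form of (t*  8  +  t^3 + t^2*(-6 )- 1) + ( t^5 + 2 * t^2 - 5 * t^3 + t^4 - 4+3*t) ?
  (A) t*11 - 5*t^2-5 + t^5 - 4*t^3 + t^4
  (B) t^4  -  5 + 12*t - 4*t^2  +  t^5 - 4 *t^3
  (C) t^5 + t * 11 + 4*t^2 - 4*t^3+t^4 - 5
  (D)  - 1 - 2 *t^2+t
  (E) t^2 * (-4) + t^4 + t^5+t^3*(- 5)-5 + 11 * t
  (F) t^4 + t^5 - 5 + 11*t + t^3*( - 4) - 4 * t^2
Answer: F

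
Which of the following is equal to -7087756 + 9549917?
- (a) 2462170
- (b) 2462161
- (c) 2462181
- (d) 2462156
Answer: b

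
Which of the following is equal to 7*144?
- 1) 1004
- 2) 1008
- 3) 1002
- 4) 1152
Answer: 2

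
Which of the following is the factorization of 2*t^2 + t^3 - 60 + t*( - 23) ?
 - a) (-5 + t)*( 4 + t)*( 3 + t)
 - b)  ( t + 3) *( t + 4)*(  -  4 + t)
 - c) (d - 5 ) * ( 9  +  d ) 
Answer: a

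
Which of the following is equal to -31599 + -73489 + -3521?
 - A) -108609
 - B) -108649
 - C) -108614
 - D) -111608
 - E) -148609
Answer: A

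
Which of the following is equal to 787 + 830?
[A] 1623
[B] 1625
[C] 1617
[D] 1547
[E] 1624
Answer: C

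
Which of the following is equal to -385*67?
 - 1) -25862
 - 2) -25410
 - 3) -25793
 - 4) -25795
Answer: 4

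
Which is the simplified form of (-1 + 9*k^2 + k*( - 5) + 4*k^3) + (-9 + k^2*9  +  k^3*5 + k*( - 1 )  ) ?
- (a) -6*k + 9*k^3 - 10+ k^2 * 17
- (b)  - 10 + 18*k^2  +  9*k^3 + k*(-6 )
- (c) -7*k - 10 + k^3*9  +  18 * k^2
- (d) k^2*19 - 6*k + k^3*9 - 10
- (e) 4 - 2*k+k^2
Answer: b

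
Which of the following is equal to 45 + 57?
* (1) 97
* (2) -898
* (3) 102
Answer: 3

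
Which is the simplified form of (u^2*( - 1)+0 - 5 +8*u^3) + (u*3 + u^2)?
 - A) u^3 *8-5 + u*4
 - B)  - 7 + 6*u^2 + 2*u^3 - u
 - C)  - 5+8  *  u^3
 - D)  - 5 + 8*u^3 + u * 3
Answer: D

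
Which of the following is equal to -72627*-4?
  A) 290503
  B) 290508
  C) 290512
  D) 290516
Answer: B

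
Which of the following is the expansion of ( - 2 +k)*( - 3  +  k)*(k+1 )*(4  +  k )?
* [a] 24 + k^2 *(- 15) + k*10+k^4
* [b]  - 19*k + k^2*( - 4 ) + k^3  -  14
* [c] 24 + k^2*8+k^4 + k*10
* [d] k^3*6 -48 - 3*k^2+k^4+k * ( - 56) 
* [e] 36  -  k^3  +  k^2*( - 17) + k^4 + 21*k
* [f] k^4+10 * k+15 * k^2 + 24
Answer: a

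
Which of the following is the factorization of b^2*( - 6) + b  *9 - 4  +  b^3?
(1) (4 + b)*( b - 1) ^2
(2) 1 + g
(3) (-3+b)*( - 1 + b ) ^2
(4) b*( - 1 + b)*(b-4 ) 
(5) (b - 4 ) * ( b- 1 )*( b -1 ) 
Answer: 5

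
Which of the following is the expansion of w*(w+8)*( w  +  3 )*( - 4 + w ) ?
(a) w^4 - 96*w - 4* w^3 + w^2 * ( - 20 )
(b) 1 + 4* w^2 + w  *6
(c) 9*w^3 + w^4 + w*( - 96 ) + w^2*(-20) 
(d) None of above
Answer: d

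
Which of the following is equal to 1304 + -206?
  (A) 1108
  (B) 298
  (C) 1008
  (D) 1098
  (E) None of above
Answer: D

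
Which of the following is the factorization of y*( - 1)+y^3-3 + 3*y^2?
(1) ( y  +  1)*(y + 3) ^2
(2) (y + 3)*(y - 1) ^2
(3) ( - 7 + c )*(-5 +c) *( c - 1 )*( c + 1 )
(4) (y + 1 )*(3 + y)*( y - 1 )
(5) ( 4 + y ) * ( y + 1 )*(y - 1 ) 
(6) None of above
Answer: 4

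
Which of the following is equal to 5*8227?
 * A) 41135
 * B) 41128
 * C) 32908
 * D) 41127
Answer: A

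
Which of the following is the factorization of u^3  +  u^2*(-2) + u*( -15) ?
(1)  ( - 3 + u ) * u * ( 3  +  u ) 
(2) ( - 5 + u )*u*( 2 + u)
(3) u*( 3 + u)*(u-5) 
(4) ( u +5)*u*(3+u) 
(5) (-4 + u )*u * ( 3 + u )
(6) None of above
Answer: 3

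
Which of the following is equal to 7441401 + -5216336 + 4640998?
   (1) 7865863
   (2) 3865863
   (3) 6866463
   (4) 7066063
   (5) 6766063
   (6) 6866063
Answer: 6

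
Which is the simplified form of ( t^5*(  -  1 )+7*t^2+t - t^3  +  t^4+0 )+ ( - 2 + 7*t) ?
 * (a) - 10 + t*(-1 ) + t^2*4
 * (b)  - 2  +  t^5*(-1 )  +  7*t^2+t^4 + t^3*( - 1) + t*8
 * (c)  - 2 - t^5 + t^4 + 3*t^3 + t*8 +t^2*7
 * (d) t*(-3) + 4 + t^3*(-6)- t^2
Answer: b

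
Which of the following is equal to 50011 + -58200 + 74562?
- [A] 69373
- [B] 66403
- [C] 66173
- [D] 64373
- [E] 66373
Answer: E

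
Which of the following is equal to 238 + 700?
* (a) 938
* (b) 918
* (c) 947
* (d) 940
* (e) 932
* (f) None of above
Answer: a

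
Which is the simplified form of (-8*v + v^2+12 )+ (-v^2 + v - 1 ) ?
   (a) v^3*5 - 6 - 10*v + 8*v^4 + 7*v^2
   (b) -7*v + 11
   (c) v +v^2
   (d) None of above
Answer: b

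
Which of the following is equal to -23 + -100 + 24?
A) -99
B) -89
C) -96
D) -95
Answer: A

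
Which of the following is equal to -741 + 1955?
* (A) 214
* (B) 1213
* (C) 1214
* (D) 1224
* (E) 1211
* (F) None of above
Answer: C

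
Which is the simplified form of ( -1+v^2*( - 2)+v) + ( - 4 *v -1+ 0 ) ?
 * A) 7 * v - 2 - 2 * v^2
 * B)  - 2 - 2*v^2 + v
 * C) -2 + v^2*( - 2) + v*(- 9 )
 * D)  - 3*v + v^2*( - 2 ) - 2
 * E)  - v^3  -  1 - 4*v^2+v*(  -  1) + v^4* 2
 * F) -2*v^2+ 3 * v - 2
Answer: D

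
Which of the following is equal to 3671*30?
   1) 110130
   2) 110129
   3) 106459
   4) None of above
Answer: 1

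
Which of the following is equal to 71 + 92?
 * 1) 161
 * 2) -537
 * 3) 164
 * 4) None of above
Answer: 4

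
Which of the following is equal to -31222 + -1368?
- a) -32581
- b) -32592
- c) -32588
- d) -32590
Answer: d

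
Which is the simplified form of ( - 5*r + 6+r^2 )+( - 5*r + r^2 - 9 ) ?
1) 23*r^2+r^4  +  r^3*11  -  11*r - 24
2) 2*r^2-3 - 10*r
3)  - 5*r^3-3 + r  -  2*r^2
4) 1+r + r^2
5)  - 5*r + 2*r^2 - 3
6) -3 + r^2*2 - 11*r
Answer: 2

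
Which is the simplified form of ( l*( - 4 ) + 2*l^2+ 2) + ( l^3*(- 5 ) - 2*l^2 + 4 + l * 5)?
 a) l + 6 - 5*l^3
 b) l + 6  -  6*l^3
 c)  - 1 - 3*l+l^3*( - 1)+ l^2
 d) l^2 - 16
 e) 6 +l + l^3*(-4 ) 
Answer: a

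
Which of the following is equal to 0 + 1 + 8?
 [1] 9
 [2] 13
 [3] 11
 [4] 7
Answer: 1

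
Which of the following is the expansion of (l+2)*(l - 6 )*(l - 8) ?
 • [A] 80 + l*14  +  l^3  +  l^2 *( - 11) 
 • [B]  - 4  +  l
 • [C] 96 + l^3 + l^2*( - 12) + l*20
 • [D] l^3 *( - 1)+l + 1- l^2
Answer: C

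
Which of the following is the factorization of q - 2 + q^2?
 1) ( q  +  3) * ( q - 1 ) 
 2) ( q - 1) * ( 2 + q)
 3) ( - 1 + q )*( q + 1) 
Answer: 2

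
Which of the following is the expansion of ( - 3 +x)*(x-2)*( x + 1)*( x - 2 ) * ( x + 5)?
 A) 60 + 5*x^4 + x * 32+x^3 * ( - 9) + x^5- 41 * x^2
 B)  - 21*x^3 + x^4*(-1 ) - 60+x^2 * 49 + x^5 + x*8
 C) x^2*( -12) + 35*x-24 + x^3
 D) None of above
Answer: B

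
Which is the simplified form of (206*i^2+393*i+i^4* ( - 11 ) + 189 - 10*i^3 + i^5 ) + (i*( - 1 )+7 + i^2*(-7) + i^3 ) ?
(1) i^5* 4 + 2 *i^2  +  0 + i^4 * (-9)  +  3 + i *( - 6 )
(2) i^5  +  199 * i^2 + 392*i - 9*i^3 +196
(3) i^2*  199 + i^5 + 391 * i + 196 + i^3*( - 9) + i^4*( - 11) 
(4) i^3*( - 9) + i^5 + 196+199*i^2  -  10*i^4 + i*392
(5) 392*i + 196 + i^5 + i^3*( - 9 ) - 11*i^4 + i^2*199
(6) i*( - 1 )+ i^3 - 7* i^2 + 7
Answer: 5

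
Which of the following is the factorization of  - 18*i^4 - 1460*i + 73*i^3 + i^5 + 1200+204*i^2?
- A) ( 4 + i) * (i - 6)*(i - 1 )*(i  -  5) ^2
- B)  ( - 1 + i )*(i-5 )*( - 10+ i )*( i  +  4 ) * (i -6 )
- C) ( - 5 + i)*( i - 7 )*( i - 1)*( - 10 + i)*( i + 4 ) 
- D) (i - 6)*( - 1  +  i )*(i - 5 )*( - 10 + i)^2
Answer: B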